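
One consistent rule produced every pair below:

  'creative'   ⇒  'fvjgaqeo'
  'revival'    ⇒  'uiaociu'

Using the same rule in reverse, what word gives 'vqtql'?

smoke

Each letter shifts forward by (position + 3), i.e. 3, 4, 5, … — the shift grows by one for each successive letter.
Undoing it on vqtql: v−3=s, q−4=m, t−5=o, q−6=k, l−7=e.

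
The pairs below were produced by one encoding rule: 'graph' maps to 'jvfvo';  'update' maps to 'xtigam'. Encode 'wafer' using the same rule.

zekky

In graph: g→j is +3, r→v is +4, a→f is +5, p→v is +6 — the shift increases by 1 each position. Each letter shifts forward by (position + 3), i.e. 3, 4, 5, … — the shift grows by one for each successive letter.
On wafer: w+3=z, a+4=e, f+5=k, e+6=k, r+7=y.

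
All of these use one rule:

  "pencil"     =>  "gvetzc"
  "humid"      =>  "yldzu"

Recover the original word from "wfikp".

This is a Caesar cipher with shift 17.
Reversing it on wfikp: w−17=f, f−17=o, i−17=r, k−17=t, p−17=y.

forty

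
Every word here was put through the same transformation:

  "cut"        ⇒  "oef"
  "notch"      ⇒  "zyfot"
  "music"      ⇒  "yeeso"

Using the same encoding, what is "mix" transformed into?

The shift depends on letter class: consonant c→o is +12, but vowel u→e is +10. Vowels shift forward by 10 and consonants shift forward by 12.
On mix: m(cons)+12=y, i(vowel)+10=s, x(cons)+12=j.

ysj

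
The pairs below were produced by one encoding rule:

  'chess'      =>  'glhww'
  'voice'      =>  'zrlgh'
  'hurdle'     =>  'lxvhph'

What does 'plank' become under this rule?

tpdro

Two shifts are in play — +3 for a/e/i/o/u, +4 for every other letter.
On plank: p(cons)+4=t, l(cons)+4=p, a(vowel)+3=d, n(cons)+4=r, k(cons)+4=o.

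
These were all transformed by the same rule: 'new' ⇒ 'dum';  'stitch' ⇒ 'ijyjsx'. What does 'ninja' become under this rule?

It's a constant shift of +16 (ROT16).
For ninja: n+16=d, i+16=y, n+16=d, j+16=z, a+16=q.

dydzq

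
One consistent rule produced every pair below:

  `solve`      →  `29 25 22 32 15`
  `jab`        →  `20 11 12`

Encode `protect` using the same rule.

26 28 25 30 15 13 30

s is letter #19 and maps to 29: an offset of 10. Letters become their 1-based position plus 10 (so a→11, b→12, …).
On protect: p=16→26, r=18→28, o=15→25, t=20→30, e=5→15, c=3→13, t=20→30.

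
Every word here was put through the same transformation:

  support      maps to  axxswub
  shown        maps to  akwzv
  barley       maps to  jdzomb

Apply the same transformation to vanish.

Shifts by position in support: pos 0: s→a (+8), pos 1: u→x (+3), pos 2: p→x (+8), pos 3: p→s (+3) — repeating every 2. The shifts repeat in a cycle of length 2: positions 0,1,… shift by +8, +3, then the pattern repeats.
Applying it to vanish: v+8=d, a+3=d, n+8=v, i+3=l, s+8=a, h+3=k.

ddvlak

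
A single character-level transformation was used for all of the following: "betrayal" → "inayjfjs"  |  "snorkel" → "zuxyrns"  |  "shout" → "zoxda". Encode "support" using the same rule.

zdwwxya

Vowels shift forward by 9 and consonants shift forward by 7.
For support: s(cons)+7=z, u(vowel)+9=d, p(cons)+7=w, p(cons)+7=w, o(vowel)+9=x, r(cons)+7=y, t(cons)+7=a.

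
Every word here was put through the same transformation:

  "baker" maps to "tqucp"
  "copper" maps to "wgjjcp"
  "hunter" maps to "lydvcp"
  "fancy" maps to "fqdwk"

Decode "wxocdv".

b(1)→t(19) and a(0)→q(16) fit y≡3x+16 (mod 26); the inverse of 3 mod 26 is 9. This is an affine cipher: with a=0,…,z=25, each position x becomes (3x+16) mod 26.
Decoding wxocdv: w(22)→9·(22−16)≡2=c; x(23)→9·(23−16)≡11=l; o(14)→9·(14−16)≡8=i; c(2)→9·(2−16)≡4=e; d(3)→9·(3−16)≡13=n; v(21)→9·(21−16)≡19=t (all mod 26).

client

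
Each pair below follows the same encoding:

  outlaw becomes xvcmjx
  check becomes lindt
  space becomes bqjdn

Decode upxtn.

loose

Shifts by position in outlaw: pos 0: o→x (+9), pos 1: u→v (+1), pos 2: t→c (+9), pos 3: l→m (+1) — repeating every 2. The shifts repeat in a cycle of length 2: positions 0,1,… shift by +9, +1, then the pattern repeats.
Decoding upxtn: u−9=l, p−1=o, x−9=o, t−1=s, n−9=e.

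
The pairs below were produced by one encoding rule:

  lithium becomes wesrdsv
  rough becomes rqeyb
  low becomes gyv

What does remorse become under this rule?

Two steps: reverse the string, then apply a Caesar shift of +10.
Applying it to remorse: reverse → esromer; then shift: e+10=o, s+10=c, r+10=b, o+10=y, m+10=w, e+10=o, r+10=b.

ocbywob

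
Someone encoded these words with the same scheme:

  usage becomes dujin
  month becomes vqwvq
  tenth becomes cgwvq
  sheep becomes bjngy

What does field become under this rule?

oknnm

It's a Vigenère-style cipher with numeric key [9,2]: position i shifts by key[i mod 2].
Applying it to field: f+9=o, i+2=k, e+9=n, l+2=n, d+9=m.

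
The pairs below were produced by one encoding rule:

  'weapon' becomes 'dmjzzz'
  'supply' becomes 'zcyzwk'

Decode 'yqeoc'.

In weapon: w→d is +7, e→m is +8, a→j is +9, p→z is +10 — the shift increases by 1 each position. Each letter shifts forward by (position + 7), i.e. 7, 8, 9, … — the shift grows by one for each successive letter.
Reversing it on yqeoc: y−7=r, q−8=i, e−9=v, o−10=e, c−11=r.

river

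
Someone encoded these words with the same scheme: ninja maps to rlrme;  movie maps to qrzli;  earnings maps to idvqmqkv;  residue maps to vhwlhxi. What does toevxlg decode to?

It's a Vigenère-style cipher with numeric key [4,3]: position i shifts by key[i mod 2].
Undoing it on toevxlg: t−4=p, o−3=l, e−4=a, v−3=s, x−4=t, l−3=i, g−4=c.

plastic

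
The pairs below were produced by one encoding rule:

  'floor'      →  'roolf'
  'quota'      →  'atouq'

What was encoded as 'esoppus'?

The output letters match the input read backwards: floor reversed is roolf. It's just the letters in reverse order.
Reversing it on esoppus: then reverse → suppose.

suppose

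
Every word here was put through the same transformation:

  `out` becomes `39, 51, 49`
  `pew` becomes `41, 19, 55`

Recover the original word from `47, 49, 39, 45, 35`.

storm

o(#15)→39 and u(#21)→51: differences scale by 2, so n = 2·pos + 9. Each letter becomes 2×(its alphabet position, a=1..z=26) + 9.
Decoding 47, 49, 39, 45, 35: 47→(47−9)÷2=19=s, 49→(49−9)÷2=20=t, 39→(39−9)÷2=15=o, 45→(45−9)÷2=18=r, 35→(35−9)÷2=13=m.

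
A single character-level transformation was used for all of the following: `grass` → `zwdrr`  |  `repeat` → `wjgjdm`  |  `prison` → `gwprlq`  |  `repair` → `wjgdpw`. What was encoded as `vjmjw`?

This is an affine cipher: with a=0,…,z=25, each position x becomes (21x+3) mod 26.
Undoing it on vjmjw: v(21)→5·(21−3)≡12=m; j(9)→5·(9−3)≡4=e; m(12)→5·(12−3)≡19=t; j(9)→5·(9−3)≡4=e; w(22)→5·(22−3)≡17=r (all mod 26).

meter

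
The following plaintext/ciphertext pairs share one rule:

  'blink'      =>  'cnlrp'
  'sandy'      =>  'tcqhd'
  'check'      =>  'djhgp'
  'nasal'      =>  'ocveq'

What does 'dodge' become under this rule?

In blink: b→c is +1, l→n is +2, i→l is +3, n→r is +4 — the shift increases by 1 each position. Each letter shifts forward by (position + 1), i.e. 1, 2, 3, … — the shift grows by one for each successive letter.
For dodge: d+1=e, o+2=q, d+3=g, g+4=k, e+5=j.

eqgkj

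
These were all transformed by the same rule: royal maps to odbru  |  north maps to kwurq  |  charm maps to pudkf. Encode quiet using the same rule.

The output letters match the input read backwards, each shifted +3: royal reversed is layor. The word is reversed, then every letter is shifted forward by 3.
For quiet: reverse → teiuq; then shift: t+3=w, e+3=h, i+3=l, u+3=x, q+3=t.

whlxt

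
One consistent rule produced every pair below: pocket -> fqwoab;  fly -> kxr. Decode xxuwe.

The output letters match the input read backwards, each shifted +12: pocket reversed is tekcop. Read the word backwards and shift each letter +12.
Undoing it on xxuwe: shift back: x−12=l, x−12=l, u−12=i, w−12=k, e−12=s → lliks; then reverse → skill.

skill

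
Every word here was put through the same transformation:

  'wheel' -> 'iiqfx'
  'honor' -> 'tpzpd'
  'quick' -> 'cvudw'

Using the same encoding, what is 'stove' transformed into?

euawq

Shifts by position in wheel: pos 0: w→i (+12), pos 1: h→i (+1), pos 2: e→q (+12), pos 3: e→f (+1) — repeating every 2. It's a Vigenère-style cipher with numeric key [12,1]: position i shifts by key[i mod 2].
On stove: s+12=e, t+1=u, o+12=a, v+1=w, e+12=q.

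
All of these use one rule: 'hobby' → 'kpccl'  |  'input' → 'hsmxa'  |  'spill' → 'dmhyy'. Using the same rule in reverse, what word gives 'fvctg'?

amber

h(7)→k(10) and o(14)→p(15) fit y≡23x+5 (mod 26); the inverse of 23 mod 26 is 17. Treating letters as 0–25, the rule is x ↦ 23x + 5 (mod 26).
Reversing it on fvctg: f(5)→17·(5−5)≡0=a; v(21)→17·(21−5)≡12=m; c(2)→17·(2−5)≡1=b; t(19)→17·(19−5)≡4=e; g(6)→17·(6−5)≡17=r (all mod 26).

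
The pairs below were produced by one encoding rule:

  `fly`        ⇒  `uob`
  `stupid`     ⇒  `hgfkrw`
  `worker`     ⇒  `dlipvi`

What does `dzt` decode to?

wag

Each pair mirrors across the alphabet (f↔u, l↔o, y↔b): positions sum to 25. This is the alphabet-reversal cipher (Atbash): a becomes z, b becomes y, etc.
Decoding dzt: d↔w, z↔a, t↔g.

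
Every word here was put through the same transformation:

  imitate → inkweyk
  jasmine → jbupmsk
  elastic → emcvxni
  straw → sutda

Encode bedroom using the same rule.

In imitate: i→i is +0, m→n is +1, i→k is +2, t→w is +3 — the shift increases by 1 each position. The shift increases by 1 at each position, starting from +0: 0, 1, 2, ….
For bedroom: b+0=b, e+1=f, d+2=f, r+3=u, o+4=s, o+5=t, m+6=s.

bffusts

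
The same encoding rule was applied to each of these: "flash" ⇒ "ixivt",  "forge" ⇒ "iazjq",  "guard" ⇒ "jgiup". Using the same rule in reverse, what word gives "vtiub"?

sharp

Shifts by position in flash: pos 0: f→i (+3), pos 1: l→x (+12), pos 2: a→i (+8), pos 3: s→v (+3), pos 4: h→t (+12) — repeating every 3. It's a Vigenère-style cipher with numeric key [3,12,8]: position i shifts by key[i mod 3].
Undoing it on vtiub: v−3=s, t−12=h, i−8=a, u−3=r, b−12=p.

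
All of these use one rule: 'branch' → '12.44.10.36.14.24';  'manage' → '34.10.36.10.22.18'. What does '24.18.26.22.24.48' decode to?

height

b(#2)→12 and r(#18)→44: differences scale by 2, so n = 2·pos + 8. Each letter becomes 2×(its alphabet position, a=1..z=26) + 8.
Undoing it on 24.18.26.22.24.48: 24→(24−8)÷2=8=h, 18→(18−8)÷2=5=e, 26→(26−8)÷2=9=i, 22→(22−8)÷2=7=g, 24→(24−8)÷2=8=h, 48→(48−8)÷2=20=t.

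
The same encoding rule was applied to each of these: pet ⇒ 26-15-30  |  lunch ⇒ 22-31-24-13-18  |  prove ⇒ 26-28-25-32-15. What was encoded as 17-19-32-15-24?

given

p is letter #16 and maps to 26: an offset of 10. The number is (letter's place in the alphabet, a=1) + 10.
Reversing it on 17-19-32-15-24: 17→(17−10)÷1=7=g, 19→(19−10)÷1=9=i, 32→(32−10)÷1=22=v, 15→(15−10)÷1=5=e, 24→(24−10)÷1=14=n.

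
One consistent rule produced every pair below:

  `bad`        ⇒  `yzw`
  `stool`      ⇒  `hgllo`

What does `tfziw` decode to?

guard

Each pair mirrors across the alphabet (b↔y, a↔z, d↔w): positions sum to 25. Letters are reflected about the middle of the alphabet (position → 25−position): Atbash.
Decoding tfziw: t↔g, f↔u, z↔a, i↔r, w↔d.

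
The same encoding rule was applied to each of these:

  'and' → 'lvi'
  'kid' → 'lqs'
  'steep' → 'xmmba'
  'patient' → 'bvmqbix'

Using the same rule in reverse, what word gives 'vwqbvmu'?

The output letters match the input read backwards, each shifted +8: and reversed is dna. The word is reversed, then every letter is shifted forward by 8.
Undoing it on vwqbvmu: shift back: v−8=n, w−8=o, q−8=i, b−8=t, v−8=n, m−8=e, u−8=m → noitnem; then reverse → mention.

mention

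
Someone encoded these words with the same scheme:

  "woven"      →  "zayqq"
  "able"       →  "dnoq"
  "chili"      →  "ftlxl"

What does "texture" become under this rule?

wqafxdh

Shifts by position in woven: pos 0: w→z (+3), pos 1: o→a (+12), pos 2: v→y (+3), pos 3: e→q (+12) — repeating every 2. It's a Vigenère-style cipher with numeric key [3,12]: position i shifts by key[i mod 2].
Applying it to texture: t+3=w, e+12=q, x+3=a, t+12=f, u+3=x, r+12=d, e+3=h.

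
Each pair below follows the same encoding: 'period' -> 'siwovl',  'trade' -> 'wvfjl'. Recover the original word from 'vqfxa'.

In period: p→s is +3, e→i is +4, r→w is +5, i→o is +6 — the shift increases by 1 each position. The shift increases by 1 at each position, starting from +3: 3, 4, 5, ….
Undoing it on vqfxa: v−3=s, q−4=m, f−5=a, x−6=r, a−7=t.

smart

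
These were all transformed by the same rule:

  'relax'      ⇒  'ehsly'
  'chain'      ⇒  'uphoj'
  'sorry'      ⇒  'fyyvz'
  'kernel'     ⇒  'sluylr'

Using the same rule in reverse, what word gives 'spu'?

nil

The output letters match the input read backwards, each shifted +7: relax reversed is xaler. Two steps: reverse the string, then apply a Caesar shift of +7.
Undoing it on spu: shift back: s−7=l, p−7=i, u−7=n → lin; then reverse → nil.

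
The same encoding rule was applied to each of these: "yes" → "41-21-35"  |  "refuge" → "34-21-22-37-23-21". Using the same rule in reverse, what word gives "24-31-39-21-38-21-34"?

y is letter #25 and maps to 41: an offset of 16. Each letter is replaced by its alphabet position (a=1..z=26) + 16.
Undoing it on 24-31-39-21-38-21-34: 24→(24−16)÷1=8=h, 31→(31−16)÷1=15=o, 39→(39−16)÷1=23=w, 21→(21−16)÷1=5=e, 38→(38−16)÷1=22=v, 21→(21−16)÷1=5=e, 34→(34−16)÷1=18=r.

however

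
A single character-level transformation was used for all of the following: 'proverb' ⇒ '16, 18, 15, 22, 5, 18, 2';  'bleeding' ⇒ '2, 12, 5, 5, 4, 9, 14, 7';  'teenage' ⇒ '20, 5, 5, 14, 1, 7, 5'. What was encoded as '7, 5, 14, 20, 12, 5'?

gentle

p is letter #16 and maps to 16: an offset of 0. Letters become their 1-indexed alphabet positions: a=1 … z=26.
Decoding 7, 5, 14, 20, 12, 5: 7=g, 5=e, 14=n, 20=t, 12=l, 5=e.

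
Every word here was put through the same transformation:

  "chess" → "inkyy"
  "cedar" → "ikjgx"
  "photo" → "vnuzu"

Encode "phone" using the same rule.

This is a Caesar cipher with shift 6.
On phone: p+6=v, h+6=n, o+6=u, n+6=t, e+6=k.

vnutk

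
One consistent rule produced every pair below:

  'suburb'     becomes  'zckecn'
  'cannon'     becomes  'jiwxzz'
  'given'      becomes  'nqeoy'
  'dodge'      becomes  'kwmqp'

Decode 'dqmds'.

width

In suburb: s→z is +7, u→c is +8, b→k is +9, u→e is +10 — the shift increases by 1 each position. Letter i (0-indexed) is shifted by i+7, so successive shifts are 7, 8, 9, ….
Reversing it on dqmds: d−7=w, q−8=i, m−9=d, d−10=t, s−11=h.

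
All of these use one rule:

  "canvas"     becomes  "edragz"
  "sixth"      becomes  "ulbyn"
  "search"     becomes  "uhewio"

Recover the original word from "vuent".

Letter i (0-indexed) is shifted by i+2, so successive shifts are 2, 3, 4, ….
Decoding vuent: v−2=t, u−3=r, e−4=a, n−5=i, t−6=n.

train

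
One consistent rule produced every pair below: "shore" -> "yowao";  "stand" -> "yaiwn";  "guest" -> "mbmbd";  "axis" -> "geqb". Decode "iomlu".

check

In shore: s→y is +6, h→o is +7, o→w is +8, r→a is +9 — the shift increases by 1 each position. Letter i (0-indexed) is shifted by i+6, so successive shifts are 6, 7, 8, ….
Reversing it on iomlu: i−6=c, o−7=h, m−8=e, l−9=c, u−10=k.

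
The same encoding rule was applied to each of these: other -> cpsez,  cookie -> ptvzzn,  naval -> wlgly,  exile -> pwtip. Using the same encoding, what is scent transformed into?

Two steps: reverse the string, then apply a Caesar shift of +11.
On scent: reverse → tnecs; then shift: t+11=e, n+11=y, e+11=p, c+11=n, s+11=d.

eypnd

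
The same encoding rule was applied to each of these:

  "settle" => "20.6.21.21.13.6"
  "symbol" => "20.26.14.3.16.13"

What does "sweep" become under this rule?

20.24.6.6.17

s is letter #19 and maps to 20: an offset of 1. Each letter is replaced by its alphabet position (a=1..z=26) + 1.
Applying it to sweep: s=19→20, w=23→24, e=5→6, e=5→6, p=16→17.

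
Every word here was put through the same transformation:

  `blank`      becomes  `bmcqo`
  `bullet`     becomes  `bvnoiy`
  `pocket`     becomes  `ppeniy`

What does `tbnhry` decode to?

In blank: b→b is +0, l→m is +1, a→c is +2, n→q is +3 — the shift increases by 1 each position. Letter i (0-indexed) is shifted by i+0, so successive shifts are 0, 1, 2, ….
Undoing it on tbnhry: t−0=t, b−1=a, n−2=l, h−3=e, r−4=n, y−5=t.

talent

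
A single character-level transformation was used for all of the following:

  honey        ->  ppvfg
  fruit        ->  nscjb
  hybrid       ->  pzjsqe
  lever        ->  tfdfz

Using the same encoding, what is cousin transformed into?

It's a Vigenère-style cipher with numeric key [8,1]: position i shifts by key[i mod 2].
On cousin: c+8=k, o+1=p, u+8=c, s+1=t, i+8=q, n+1=o.

kpctqo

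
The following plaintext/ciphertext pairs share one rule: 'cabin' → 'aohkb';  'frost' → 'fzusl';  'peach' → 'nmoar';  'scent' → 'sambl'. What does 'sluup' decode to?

c(2)→a(0) and a(0)→o(14) fit y≡19x+14 (mod 26); the inverse of 19 mod 26 is 11. Treating letters as 0–25, the rule is x ↦ 19x + 14 (mod 26).
Reversing it on sluup: s(18)→11·(18−14)≡18=s; l(11)→11·(11−14)≡19=t; u(20)→11·(20−14)≡14=o; u(20)→11·(20−14)≡14=o; p(15)→11·(15−14)≡11=l (all mod 26).

stool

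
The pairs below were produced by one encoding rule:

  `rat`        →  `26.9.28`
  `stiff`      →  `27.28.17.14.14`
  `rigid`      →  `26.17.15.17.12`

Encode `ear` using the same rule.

13.9.26

r is letter #18 and maps to 26: an offset of 8. Letters become their 1-based position plus 8 (so a→9, b→10, …).
On ear: e=5→13, a=1→9, r=18→26.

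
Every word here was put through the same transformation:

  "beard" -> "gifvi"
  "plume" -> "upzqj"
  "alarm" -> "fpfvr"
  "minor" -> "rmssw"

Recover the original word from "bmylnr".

Shifts by position in beard: pos 0: b→g (+5), pos 1: e→i (+4), pos 2: a→f (+5), pos 3: r→v (+4) — repeating every 2. The shifts repeat in a cycle of length 2: positions 0,1,… shift by +5, +4, then the pattern repeats.
Undoing it on bmylnr: b−5=w, m−4=i, y−5=t, l−4=h, n−5=i, r−4=n.

within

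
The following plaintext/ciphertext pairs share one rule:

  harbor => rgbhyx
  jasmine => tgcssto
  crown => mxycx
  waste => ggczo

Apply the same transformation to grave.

Shifts by position in harbor: pos 0: h→r (+10), pos 1: a→g (+6), pos 2: r→b (+10), pos 3: b→h (+6) — repeating every 2. It's a Vigenère-style cipher with numeric key [10,6]: position i shifts by key[i mod 2].
Applying it to grave: g+10=q, r+6=x, a+10=k, v+6=b, e+10=o.

qxkbo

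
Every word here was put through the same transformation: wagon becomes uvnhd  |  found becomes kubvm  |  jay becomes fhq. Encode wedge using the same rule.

The output letters match the input read backwards, each shifted +7: wagon reversed is nogaw. Read the word backwards and shift each letter +7.
Applying it to wedge: reverse → egdew; then shift: e+7=l, g+7=n, d+7=k, e+7=l, w+7=d.

lnkld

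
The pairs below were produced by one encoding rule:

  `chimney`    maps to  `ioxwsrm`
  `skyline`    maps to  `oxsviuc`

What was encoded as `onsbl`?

Read the word backwards and shift each letter +10.
Undoing it on onsbl: shift back: o−10=e, n−10=d, s−10=i, b−10=r, l−10=b → edirb; then reverse → bride.

bride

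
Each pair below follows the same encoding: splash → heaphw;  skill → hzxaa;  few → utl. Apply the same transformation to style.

hinat

Each letter is shifted forward by 15 in the alphabet (a Caesar shift of +15).
Applying it to style: s+15=h, t+15=i, y+15=n, l+15=a, e+15=t.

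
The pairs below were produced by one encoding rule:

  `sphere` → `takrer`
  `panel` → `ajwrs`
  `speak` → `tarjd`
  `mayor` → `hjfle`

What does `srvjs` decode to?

legal

s(18)→t(19) and p(15)→a(0) fit y≡15x+9 (mod 26); the inverse of 15 mod 26 is 7. Treating letters as 0–25, the rule is x ↦ 15x + 9 (mod 26).
Undoing it on srvjs: s(18)→7·(18−9)≡11=l; r(17)→7·(17−9)≡4=e; v(21)→7·(21−9)≡6=g; j(9)→7·(9−9)≡0=a; s(18)→7·(18−9)≡11=l (all mod 26).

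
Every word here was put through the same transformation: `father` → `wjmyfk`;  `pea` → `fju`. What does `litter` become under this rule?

The output letters match the input read backwards, each shifted +5: father reversed is rehtaf. Two steps: reverse the string, then apply a Caesar shift of +5.
On litter: reverse → rettil; then shift: r+5=w, e+5=j, t+5=y, t+5=y, i+5=n, l+5=q.

wjyynq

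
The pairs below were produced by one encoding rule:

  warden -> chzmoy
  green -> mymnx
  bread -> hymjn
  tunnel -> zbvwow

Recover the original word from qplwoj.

kidney

In warden: w→c is +6, a→h is +7, r→z is +8, d→m is +9 — the shift increases by 1 each position. The shift increases by 1 at each position, starting from +6: 6, 7, 8, ….
Undoing it on qplwoj: q−6=k, p−7=i, l−8=d, w−9=n, o−10=e, j−11=y.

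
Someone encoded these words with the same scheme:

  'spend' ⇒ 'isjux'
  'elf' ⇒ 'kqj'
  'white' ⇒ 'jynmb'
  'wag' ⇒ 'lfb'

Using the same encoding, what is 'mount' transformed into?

The output letters match the input read backwards, each shifted +5: spend reversed is dneps. Two steps: reverse the string, then apply a Caesar shift of +5.
Applying it to mount: reverse → tnuom; then shift: t+5=y, n+5=s, u+5=z, o+5=t, m+5=r.

ysztr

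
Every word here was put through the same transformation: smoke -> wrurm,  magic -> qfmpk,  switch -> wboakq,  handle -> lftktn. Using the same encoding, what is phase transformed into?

tmgzm

In smoke: s→w is +4, m→r is +5, o→u is +6, k→r is +7 — the shift increases by 1 each position. Letter i (0-indexed) is shifted by i+4, so successive shifts are 4, 5, 6, ….
On phase: p+4=t, h+5=m, a+6=g, s+7=z, e+8=m.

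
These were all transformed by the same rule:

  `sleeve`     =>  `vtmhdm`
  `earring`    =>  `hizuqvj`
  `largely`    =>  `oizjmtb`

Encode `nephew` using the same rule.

Shifts by position in sleeve: pos 0: s→v (+3), pos 1: l→t (+8), pos 2: e→m (+8), pos 3: e→h (+3), pos 4: v→d (+8), pos 5: e→m (+8) — repeating every 3. A repeating key of period 3 is used — shifts +3, +8, +8 over and over.
Applying it to nephew: n+3=q, e+8=m, p+8=x, h+3=k, e+8=m, w+8=e.

qmxkme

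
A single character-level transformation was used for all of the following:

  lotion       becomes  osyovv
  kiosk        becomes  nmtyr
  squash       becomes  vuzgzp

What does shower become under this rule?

In lotion: l→o is +3, o→s is +4, t→y is +5, i→o is +6 — the shift increases by 1 each position. The shift increases by 1 at each position, starting from +3: 3, 4, 5, ….
On shower: s+3=v, h+4=l, o+5=t, w+6=c, e+7=l, r+8=z.

vltclz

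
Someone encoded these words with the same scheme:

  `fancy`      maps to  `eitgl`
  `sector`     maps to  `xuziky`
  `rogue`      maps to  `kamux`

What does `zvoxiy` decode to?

The word is reversed, then every letter is shifted forward by 6.
Undoing it on zvoxiy: shift back: z−6=t, v−6=p, o−6=i, x−6=r, i−6=c, y−6=s → tpircs; then reverse → script.

script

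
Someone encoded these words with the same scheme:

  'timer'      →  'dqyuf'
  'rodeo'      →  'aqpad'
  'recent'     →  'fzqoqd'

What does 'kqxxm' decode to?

alley

The output letters match the input read backwards, each shifted +12: timer reversed is remit. Read the word backwards and shift each letter +12.
Decoding kqxxm: shift back: k−12=y, q−12=e, x−12=l, x−12=l, m−12=a → yella; then reverse → alley.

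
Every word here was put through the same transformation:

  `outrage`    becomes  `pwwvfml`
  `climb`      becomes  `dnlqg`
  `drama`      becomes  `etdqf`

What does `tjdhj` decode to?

Letter i (0-indexed) is shifted by i+1, so successive shifts are 1, 2, 3, ….
Undoing it on tjdhj: t−1=s, j−2=h, d−3=a, h−4=d, j−5=e.

shade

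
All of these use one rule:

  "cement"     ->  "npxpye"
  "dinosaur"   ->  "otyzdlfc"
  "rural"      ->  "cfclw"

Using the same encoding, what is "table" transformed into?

Compare letters: c→n is +11, e→p is +11, m→x is +11 — a constant shift. Each letter is shifted forward by 11 in the alphabet (a Caesar shift of +11).
On table: t+11=e, a+11=l, b+11=m, l+11=w, e+11=p.

elmwp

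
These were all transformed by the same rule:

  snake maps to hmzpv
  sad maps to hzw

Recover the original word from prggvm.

kitten

Each pair mirrors across the alphabet (s↔h, n↔m, a↔z): positions sum to 25. Each letter is replaced by its mirror in the alphabet: a↔z, b↔y, c↔x, and so on (the Atbash cipher).
Reversing it on prggvm: p↔k, r↔i, g↔t, g↔t, v↔e, m↔n.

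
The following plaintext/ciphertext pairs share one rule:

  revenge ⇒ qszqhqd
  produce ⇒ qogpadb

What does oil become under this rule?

xua

The output letters match the input read backwards, each shifted +12: revenge reversed is egnever. Read the word backwards and shift each letter +12.
Applying it to oil: reverse → lio; then shift: l+12=x, i+12=u, o+12=a.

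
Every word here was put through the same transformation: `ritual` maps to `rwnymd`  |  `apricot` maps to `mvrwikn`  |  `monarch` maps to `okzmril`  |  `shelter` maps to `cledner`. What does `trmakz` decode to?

r(17)→r(17) and i(8)→w(22) fit y≡11x+12 (mod 26); the inverse of 11 mod 26 is 19. This is an affine cipher: with a=0,…,z=25, each position x becomes (11x+12) mod 26.
Decoding trmakz: t(19)→19·(19−12)≡3=d; r(17)→19·(17−12)≡17=r; m(12)→19·(12−12)≡0=a; a(0)→19·(0−12)≡6=g; k(10)→19·(10−12)≡14=o; z(25)→19·(25−12)≡13=n (all mod 26).

dragon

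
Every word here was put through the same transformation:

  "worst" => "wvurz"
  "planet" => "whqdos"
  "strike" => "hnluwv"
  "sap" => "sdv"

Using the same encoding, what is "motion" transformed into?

qrlwrp

The output letters match the input read backwards, each shifted +3: worst reversed is tsrow. The word is reversed, then every letter is shifted forward by 3.
Applying it to motion: reverse → noitom; then shift: n+3=q, o+3=r, i+3=l, t+3=w, o+3=r, m+3=p.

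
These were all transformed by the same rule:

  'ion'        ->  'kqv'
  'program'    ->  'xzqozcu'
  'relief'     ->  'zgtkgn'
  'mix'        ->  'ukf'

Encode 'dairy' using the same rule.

lckzg

The shift depends on letter class: consonant n→v is +8, but vowel i→k is +2. Vowels shift forward by 2 and consonants shift forward by 8.
On dairy: d(cons)+8=l, a(vowel)+2=c, i(vowel)+2=k, r(cons)+8=z, y(cons)+8=g.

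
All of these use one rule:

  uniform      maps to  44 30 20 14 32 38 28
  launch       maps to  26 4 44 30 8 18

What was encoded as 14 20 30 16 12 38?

u(#21)→44 and n(#14)→30: differences scale by 2, so n = 2·pos + 2. With a=1..z=26, the number is 2·pos + 2.
Undoing it on 14 20 30 16 12 38: 14→(14−2)÷2=6=f, 20→(20−2)÷2=9=i, 30→(30−2)÷2=14=n, 16→(16−2)÷2=7=g, 12→(12−2)÷2=5=e, 38→(38−2)÷2=18=r.

finger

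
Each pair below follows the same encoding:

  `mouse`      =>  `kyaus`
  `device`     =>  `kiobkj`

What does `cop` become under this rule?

vui

The output letters match the input read backwards, each shifted +6: mouse reversed is esuom. The word is reversed, then every letter is shifted forward by 6.
Applying it to cop: reverse → poc; then shift: p+6=v, o+6=u, c+6=i.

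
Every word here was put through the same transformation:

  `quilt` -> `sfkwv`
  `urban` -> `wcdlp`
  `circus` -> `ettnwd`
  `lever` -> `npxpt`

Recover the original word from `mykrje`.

knight

Shifts by position in quilt: pos 0: q→s (+2), pos 1: u→f (+11), pos 2: i→k (+2), pos 3: l→w (+11) — repeating every 2. The shifts repeat in a cycle of length 2: positions 0,1,… shift by +2, +11, then the pattern repeats.
Reversing it on mykrje: m−2=k, y−11=n, k−2=i, r−11=g, j−2=h, e−11=t.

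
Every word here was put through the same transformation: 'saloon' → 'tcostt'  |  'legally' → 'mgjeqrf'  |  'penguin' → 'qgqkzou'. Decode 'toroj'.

smoke

Letter i (0-indexed) is shifted by i+1, so successive shifts are 1, 2, 3, ….
Reversing it on toroj: t−1=s, o−2=m, r−3=o, o−4=k, j−5=e.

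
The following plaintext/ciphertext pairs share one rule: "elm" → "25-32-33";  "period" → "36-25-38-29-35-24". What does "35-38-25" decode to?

ore

e is letter #5 and maps to 25: an offset of 20. Each letter is replaced by its alphabet position (a=1..z=26) + 20.
Decoding 35-38-25: 35→(35−20)÷1=15=o, 38→(38−20)÷1=18=r, 25→(25−20)÷1=5=e.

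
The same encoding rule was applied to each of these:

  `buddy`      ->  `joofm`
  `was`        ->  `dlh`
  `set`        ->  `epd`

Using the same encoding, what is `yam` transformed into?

xlj

The word is reversed, then every letter is shifted forward by 11.
For yam: reverse → may; then shift: m+11=x, a+11=l, y+11=j.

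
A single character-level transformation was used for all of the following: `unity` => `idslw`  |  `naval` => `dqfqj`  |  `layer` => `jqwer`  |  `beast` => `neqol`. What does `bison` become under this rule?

This is an affine cipher: with a=0,…,z=25, each position x becomes (23x+16) mod 26.
On bison: b(1)→23·1+16≡13=n; i(8)→23·8+16≡18=s; s(18)→23·18+16≡14=o; o(14)→23·14+16≡0=a; n(13)→23·13+16≡3=d (all mod 26).

nsoad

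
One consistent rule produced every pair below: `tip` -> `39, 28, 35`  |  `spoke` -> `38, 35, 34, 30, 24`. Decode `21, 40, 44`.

t is letter #20 and maps to 39: an offset of 19. Each letter is replaced by its alphabet position (a=1..z=26) + 19.
Decoding 21, 40, 44: 21→(21−19)÷1=2=b, 40→(40−19)÷1=21=u, 44→(44−19)÷1=25=y.

buy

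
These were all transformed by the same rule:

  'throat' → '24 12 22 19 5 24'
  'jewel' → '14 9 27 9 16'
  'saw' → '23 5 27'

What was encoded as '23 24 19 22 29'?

Each letter is replaced by its alphabet position (a=1..z=26) + 4.
Decoding 23 24 19 22 29: 23→(23−4)÷1=19=s, 24→(24−4)÷1=20=t, 19→(19−4)÷1=15=o, 22→(22−4)÷1=18=r, 29→(29−4)÷1=25=y.

story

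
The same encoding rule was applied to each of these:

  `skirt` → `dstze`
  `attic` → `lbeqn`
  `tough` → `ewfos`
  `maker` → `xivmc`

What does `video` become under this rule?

Shifts by position in skirt: pos 0: s→d (+11), pos 1: k→s (+8), pos 2: i→t (+11), pos 3: r→z (+8) — repeating every 2. The shifts repeat in a cycle of length 2: positions 0,1,… shift by +11, +8, then the pattern repeats.
For video: v+11=g, i+8=q, d+11=o, e+8=m, o+11=z.

gqomz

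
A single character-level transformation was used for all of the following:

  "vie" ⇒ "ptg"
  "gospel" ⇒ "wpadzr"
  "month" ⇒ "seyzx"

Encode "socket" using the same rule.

The output letters match the input read backwards, each shifted +11: vie reversed is eiv. Two steps: reverse the string, then apply a Caesar shift of +11.
On socket: reverse → tekcos; then shift: t+11=e, e+11=p, k+11=v, c+11=n, o+11=z, s+11=d.

epvnzd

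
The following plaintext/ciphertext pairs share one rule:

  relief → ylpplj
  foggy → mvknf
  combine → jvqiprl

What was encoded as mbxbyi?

future

It's a Vigenère-style cipher with numeric key [7,7,4]: position i shifts by key[i mod 3].
Undoing it on mbxbyi: m−7=f, b−7=u, x−4=t, b−7=u, y−7=r, i−4=e.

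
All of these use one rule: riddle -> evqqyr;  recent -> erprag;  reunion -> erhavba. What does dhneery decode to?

Compare letters: r→e is +13, i→v is +13, d→q is +13 — a constant shift. Each letter is shifted forward by 13 in the alphabet (a Caesar shift of +13).
Undoing it on dhneery: d−13=q, h−13=u, n−13=a, e−13=r, e−13=r, r−13=e, y−13=l.

quarrel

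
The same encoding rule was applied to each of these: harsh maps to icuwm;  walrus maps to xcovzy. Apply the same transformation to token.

uqnis

In harsh: h→i is +1, a→c is +2, r→u is +3, s→w is +4 — the shift increases by 1 each position. Letter i (0-indexed) is shifted by i+1, so successive shifts are 1, 2, 3, ….
For token: t+1=u, o+2=q, k+3=n, e+4=i, n+5=s.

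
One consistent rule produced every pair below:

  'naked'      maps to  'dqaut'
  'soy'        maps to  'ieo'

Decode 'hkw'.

Compare letters: n→d is +16, a→q is +16, k→a is +16 — a constant shift. This is a Caesar cipher with shift 16.
Reversing it on hkw: h−16=r, k−16=u, w−16=g.

rug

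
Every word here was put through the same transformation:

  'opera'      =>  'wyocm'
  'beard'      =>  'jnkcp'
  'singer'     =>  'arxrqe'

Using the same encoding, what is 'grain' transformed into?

oaktz

In opera: o→w is +8, p→y is +9, e→o is +10, r→c is +11 — the shift increases by 1 each position. Letter i (0-indexed) is shifted by i+8, so successive shifts are 8, 9, 10, ….
Applying it to grain: g+8=o, r+9=a, a+10=k, i+11=t, n+12=z.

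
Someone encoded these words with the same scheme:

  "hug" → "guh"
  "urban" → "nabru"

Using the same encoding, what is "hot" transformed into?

toh

The output letters match the input read backwards: hug reversed is guh. The word is simply reversed.
On hot: reverse → toh.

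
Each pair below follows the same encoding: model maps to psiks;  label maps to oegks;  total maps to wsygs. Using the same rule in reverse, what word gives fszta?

count

In model: m→p is +3, o→s is +4, d→i is +5, e→k is +6 — the shift increases by 1 each position. Each letter shifts forward by (position + 3), i.e. 3, 4, 5, … — the shift grows by one for each successive letter.
Decoding fszta: f−3=c, s−4=o, z−5=u, t−6=n, a−7=t.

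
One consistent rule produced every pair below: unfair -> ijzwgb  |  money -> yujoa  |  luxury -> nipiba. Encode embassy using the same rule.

oyhwmma

Each letter's alphabet position (a=0..z=25) is mapped through 11·x+22 mod 26 — an affine cipher.
On embassy: e(4)→11·4+22≡14=o; m(12)→11·12+22≡24=y; b(1)→11·1+22≡7=h; a(0)→11·0+22≡22=w; s(18)→11·18+22≡12=m; s(18)→11·18+22≡12=m; y(24)→11·24+22≡0=a (all mod 26).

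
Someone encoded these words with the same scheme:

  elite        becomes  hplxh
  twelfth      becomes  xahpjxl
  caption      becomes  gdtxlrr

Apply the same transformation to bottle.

The shift depends on letter class: consonant l→p is +4, but vowel e→h is +3. Two shifts are in play — +3 for a/e/i/o/u, +4 for every other letter.
On bottle: b(cons)+4=f, o(vowel)+3=r, t(cons)+4=x, t(cons)+4=x, l(cons)+4=p, e(vowel)+3=h.

frxxph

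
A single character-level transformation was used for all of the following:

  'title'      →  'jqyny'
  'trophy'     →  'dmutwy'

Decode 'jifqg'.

The output letters match the input read backwards, each shifted +5: title reversed is eltit. The word is reversed, then every letter is shifted forward by 5.
Decoding jifqg: shift back: j−5=e, i−5=d, f−5=a, q−5=l, g−5=b → edalb; then reverse → blade.

blade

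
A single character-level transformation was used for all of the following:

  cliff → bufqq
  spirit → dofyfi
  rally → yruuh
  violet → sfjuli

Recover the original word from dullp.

sleek

c(2)→b(1) and l(11)→u(20) fit y≡5x+17 (mod 26); the inverse of 5 mod 26 is 21. Each letter's alphabet position (a=0..z=25) is mapped through 5·x+17 mod 26 — an affine cipher.
Undoing it on dullp: d(3)→21·(3−17)≡18=s; u(20)→21·(20−17)≡11=l; l(11)→21·(11−17)≡4=e; l(11)→21·(11−17)≡4=e; p(15)→21·(15−17)≡10=k (all mod 26).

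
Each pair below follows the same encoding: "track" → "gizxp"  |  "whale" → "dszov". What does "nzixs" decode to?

Each pair mirrors across the alphabet (t↔g, r↔i, a↔z): positions sum to 25. Each letter is replaced by its mirror in the alphabet: a↔z, b↔y, c↔x, and so on (the Atbash cipher).
Decoding nzixs: n↔m, z↔a, i↔r, x↔c, s↔h.

march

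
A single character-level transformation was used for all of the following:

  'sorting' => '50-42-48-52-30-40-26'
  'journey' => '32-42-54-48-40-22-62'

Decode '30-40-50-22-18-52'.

s(#19)→50 and o(#15)→42: differences scale by 2, so n = 2·pos + 12. The formula is n = 2×(alphabet index, a=1) + 12.
Reversing it on 30-40-50-22-18-52: 30→(30−12)÷2=9=i, 40→(40−12)÷2=14=n, 50→(50−12)÷2=19=s, 22→(22−12)÷2=5=e, 18→(18−12)÷2=3=c, 52→(52−12)÷2=20=t.

insect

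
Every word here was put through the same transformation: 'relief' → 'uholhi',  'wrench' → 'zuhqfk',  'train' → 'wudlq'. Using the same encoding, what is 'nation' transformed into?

qdwlrq

Compare letters: r→u is +3, e→h is +3, l→o is +3 — a constant shift. It's a constant shift of +3 (ROT3).
For nation: n+3=q, a+3=d, t+3=w, i+3=l, o+3=r, n+3=q.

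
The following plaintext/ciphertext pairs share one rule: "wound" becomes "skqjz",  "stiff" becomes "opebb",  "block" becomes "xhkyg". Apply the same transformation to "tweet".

psaap

It's a constant shift of +22 (ROT22).
On tweet: t+22=p, w+22=s, e+22=a, e+22=a, t+22=p.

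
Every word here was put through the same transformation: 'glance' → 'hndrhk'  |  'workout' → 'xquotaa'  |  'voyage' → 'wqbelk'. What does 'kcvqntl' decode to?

Each letter shifts forward by (position + 1), i.e. 1, 2, 3, … — the shift grows by one for each successive letter.
Decoding kcvqntl: k−1=j, c−2=a, v−3=s, q−4=m, n−5=i, t−6=n, l−7=e.

jasmine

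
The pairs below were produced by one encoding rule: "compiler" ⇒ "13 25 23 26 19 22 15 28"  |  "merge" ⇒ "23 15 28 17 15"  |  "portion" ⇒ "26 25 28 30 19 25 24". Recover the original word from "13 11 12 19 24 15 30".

cabinet

Each letter is replaced by its alphabet position (a=1..z=26) + 10.
Reversing it on 13 11 12 19 24 15 30: 13→(13−10)÷1=3=c, 11→(11−10)÷1=1=a, 12→(12−10)÷1=2=b, 19→(19−10)÷1=9=i, 24→(24−10)÷1=14=n, 15→(15−10)÷1=5=e, 30→(30−10)÷1=20=t.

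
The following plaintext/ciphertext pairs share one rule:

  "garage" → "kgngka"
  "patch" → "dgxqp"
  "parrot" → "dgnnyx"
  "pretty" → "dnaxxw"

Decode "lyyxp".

Treating letters as 0–25, the rule is x ↦ 5x + 6 (mod 26).
Undoing it on lyyxp: l(11)→21·(11−6)≡1=b; y(24)→21·(24−6)≡14=o; y(24)→21·(24−6)≡14=o; x(23)→21·(23−6)≡19=t; p(15)→21·(15−6)≡7=h (all mod 26).

booth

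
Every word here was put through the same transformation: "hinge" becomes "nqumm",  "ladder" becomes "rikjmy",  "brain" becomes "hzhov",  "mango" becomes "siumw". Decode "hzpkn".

Shifts by position in hinge: pos 0: h→n (+6), pos 1: i→q (+8), pos 2: n→u (+7), pos 3: g→m (+6), pos 4: e→m (+8) — repeating every 3. A repeating key of period 3 is used — shifts +6, +8, +7 over and over.
Reversing it on hzpkn: h−6=b, z−8=r, p−7=i, k−6=e, n−8=f.

brief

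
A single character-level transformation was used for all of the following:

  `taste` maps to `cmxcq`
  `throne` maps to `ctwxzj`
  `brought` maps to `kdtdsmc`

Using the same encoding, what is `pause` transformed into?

Shifts by position in taste: pos 0: t→c (+9), pos 1: a→m (+12), pos 2: s→x (+5), pos 3: t→c (+9), pos 4: e→q (+12) — repeating every 3. It's a Vigenère-style cipher with numeric key [9,12,5]: position i shifts by key[i mod 3].
On pause: p+9=y, a+12=m, u+5=z, s+9=b, e+12=q.

ymzbq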